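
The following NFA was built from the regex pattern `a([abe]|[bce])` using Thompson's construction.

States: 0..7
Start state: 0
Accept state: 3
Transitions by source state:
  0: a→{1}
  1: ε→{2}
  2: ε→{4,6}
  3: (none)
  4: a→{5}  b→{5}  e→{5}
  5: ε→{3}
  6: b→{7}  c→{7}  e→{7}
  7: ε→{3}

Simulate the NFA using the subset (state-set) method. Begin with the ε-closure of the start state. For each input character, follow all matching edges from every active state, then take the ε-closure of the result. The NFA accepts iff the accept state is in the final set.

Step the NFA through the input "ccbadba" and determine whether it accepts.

Answer: REJECT

Steps:
start: ε-closure({0}) = {0}
'c' @ 1: {}  — state set empty
rest 'cbadba' ignored (set empty)
final: {}; accept 3 not in set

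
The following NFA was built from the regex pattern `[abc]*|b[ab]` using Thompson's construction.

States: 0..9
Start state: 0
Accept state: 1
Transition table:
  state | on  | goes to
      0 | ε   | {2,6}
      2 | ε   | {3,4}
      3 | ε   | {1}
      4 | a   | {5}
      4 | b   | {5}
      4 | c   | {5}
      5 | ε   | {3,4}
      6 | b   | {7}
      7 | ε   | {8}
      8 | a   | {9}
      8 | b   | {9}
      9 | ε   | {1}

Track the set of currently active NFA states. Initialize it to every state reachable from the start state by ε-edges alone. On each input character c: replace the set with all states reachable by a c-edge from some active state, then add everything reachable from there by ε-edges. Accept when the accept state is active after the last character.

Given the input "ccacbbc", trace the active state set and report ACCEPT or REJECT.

initial (ε-close {0}): {0,1,2,3,4,6}
'c' @ 1: {1,3,4,5}  [accepting]
'c' @ 2: {1,3,4,5}  [accepting]
'a' @ 3: {1,3,4,5}  [accepting]
'c' @ 4: {1,3,4,5}  [accepting]
'b' @ 5: {1,3,4,5}  [accepting]
'b' @ 6: {1,3,4,5}  [accepting]
'c' @ 7: {1,3,4,5}  [accepting]
final: {1,3,4,5}; accept 1 in set

Answer: ACCEPT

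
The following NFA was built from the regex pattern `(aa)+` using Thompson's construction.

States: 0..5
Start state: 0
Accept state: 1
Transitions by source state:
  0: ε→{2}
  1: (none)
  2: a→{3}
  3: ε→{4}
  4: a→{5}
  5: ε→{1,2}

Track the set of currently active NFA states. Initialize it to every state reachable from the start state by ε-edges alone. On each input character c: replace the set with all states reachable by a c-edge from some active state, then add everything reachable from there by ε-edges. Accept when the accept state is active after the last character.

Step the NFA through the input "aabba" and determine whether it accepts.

S₀ = ε-closure({0}) = {0,2}
'a' @ 1: {3,4}
'a' @ 2: {1,2,5}  (accept∈set)
'b' @ 3: {}  — no active states
rest 'ba' ignored (set empty)
after full input: {}  (accept=1 not in)

Answer: REJECT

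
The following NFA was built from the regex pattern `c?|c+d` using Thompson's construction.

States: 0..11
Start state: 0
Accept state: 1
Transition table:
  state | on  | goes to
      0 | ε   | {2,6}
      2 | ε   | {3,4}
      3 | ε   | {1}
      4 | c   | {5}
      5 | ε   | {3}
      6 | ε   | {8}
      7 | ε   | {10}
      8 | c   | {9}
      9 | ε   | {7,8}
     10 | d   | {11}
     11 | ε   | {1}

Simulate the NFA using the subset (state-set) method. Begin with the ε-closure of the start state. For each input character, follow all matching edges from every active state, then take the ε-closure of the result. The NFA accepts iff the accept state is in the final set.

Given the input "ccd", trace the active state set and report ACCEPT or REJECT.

Answer: ACCEPT

Derivation:
start: ε-closure({0}) = {0,1,2,3,4,6,8}
'c' @ 1: {1,3,5,7,8,9,10}  ✓accept
'c' @ 2: {7,8,9,10}
'd' @ 3: {1,11}  ✓accept
final: {1,11}; accept 1 in set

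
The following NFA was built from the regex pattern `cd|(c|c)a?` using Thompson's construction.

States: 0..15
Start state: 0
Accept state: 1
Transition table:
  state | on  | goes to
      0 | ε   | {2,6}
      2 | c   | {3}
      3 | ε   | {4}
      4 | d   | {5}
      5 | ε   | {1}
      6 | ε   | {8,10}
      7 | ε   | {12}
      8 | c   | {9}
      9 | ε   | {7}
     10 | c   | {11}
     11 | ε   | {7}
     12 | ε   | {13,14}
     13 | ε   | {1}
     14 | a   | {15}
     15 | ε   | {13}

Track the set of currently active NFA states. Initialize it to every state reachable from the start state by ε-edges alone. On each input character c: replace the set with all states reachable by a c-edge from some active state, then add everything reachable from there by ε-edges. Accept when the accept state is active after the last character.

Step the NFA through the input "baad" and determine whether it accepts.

initial (ε-close {0}): {0,2,6,8,10}
'b' @ 1: {}  — dead — no transitions
rest 'aad' ignored (set empty)
end set {} — state 1 not in

Answer: REJECT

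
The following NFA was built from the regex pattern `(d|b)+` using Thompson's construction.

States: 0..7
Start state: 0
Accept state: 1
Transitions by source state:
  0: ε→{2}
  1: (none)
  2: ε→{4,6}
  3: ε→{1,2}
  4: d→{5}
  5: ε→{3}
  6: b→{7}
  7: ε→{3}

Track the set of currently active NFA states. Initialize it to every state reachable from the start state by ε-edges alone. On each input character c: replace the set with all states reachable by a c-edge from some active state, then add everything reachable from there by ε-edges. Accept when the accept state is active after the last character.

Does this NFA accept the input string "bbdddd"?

initial (ε-close {0}): {0,2,4,6}
'b' @ 1: {1,2,3,4,6,7}  ✓accept
'b' @ 2: {1,2,3,4,6,7}  ✓accept
'd' @ 3: {1,2,3,4,5,6}  ✓accept
'd' @ 4: {1,2,3,4,5,6}  ✓accept
'd' @ 5: {1,2,3,4,5,6}  ✓accept
'd' @ 6: {1,2,3,4,5,6}  ✓accept
final: {1,2,3,4,5,6}; accept 1 in set

Answer: ACCEPT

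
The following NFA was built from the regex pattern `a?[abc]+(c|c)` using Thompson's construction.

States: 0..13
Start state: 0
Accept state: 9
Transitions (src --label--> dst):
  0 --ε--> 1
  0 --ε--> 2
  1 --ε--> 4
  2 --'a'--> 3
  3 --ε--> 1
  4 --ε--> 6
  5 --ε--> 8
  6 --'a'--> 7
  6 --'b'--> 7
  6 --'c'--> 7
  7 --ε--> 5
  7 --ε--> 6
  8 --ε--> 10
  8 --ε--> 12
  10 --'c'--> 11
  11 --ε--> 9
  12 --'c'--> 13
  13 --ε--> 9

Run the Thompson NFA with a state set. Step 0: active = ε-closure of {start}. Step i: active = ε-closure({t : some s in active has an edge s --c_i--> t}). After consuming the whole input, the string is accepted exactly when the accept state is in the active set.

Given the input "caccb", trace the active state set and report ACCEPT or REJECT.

start: ε-closure({0}) = {0,1,2,4,6}
'c' @ 1: {5,6,7,8,10,12}
'a' @ 2: {5,6,7,8,10,12}
'c' @ 3: {5,6,7,8,9,10,11,12,13}  (accept∈set)
'c' @ 4: {5,6,7,8,9,10,11,12,13}  (accept∈set)
'b' @ 5: {5,6,7,8,10,12}
after full input: {5,6,7,8,10,12}  (accept=9 not in)

Answer: REJECT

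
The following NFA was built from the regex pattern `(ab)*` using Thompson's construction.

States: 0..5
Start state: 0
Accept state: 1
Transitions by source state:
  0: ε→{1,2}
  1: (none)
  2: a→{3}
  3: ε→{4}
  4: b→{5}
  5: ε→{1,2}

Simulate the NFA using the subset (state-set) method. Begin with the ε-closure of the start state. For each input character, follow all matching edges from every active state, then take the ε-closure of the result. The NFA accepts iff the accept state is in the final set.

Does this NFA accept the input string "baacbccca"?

Answer: REJECT

Steps:
S₀ = ε-closure({0}) = {0,1,2}
'b' @ 1: {}  — no active states
rest 'aacbccca' ignored (set empty)
end set {} — state 1 not in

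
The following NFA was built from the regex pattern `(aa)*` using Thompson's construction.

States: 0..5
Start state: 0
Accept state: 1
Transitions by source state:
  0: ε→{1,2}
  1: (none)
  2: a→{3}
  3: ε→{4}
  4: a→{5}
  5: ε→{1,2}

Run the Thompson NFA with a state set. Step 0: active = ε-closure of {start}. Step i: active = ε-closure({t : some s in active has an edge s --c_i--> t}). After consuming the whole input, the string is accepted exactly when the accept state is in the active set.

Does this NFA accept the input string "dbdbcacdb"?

Answer: REJECT

Derivation:
start: ε-closure({0}) = {0,1,2}
'd' @ 1: {}  — state set empty
rest 'bdbcacdb' ignored (set empty)
after full input: {}  (accept=1 not in)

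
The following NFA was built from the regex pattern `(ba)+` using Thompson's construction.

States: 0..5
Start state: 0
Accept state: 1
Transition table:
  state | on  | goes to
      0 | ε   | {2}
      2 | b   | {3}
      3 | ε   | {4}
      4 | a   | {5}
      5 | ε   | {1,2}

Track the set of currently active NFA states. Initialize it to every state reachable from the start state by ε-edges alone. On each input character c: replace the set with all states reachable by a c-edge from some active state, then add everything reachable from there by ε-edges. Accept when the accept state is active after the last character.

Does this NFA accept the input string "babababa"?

Answer: ACCEPT

Derivation:
initial (ε-close {0}): {0,2}
'b' @ 1: {3,4}
'a' @ 2: {1,2,5}  [accepting]
'b' @ 3: {3,4}
'a' @ 4: {1,2,5}  [accepting]
'b' @ 5: {3,4}
'a' @ 6: {1,2,5}  [accepting]
'b' @ 7: {3,4}
'a' @ 8: {1,2,5}  [accepting]
final: {1,2,5}; accept 1 in set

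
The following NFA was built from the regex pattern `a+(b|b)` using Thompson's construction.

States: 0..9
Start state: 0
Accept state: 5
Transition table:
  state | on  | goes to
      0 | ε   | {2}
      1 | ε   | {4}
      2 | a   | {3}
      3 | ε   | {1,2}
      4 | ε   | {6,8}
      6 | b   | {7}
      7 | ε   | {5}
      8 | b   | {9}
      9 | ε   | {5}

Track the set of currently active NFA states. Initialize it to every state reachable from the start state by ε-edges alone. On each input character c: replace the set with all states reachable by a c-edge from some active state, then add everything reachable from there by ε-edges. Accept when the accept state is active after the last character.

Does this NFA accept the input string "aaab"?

Answer: ACCEPT

Steps:
start: ε-closure({0}) = {0,2}
'a' @ 1: {1,2,3,4,6,8}
'a' @ 2: {1,2,3,4,6,8}
'a' @ 3: {1,2,3,4,6,8}
'b' @ 4: {5,7,9}  ✓accept
after full input: {5,7,9}  (accept=5 in)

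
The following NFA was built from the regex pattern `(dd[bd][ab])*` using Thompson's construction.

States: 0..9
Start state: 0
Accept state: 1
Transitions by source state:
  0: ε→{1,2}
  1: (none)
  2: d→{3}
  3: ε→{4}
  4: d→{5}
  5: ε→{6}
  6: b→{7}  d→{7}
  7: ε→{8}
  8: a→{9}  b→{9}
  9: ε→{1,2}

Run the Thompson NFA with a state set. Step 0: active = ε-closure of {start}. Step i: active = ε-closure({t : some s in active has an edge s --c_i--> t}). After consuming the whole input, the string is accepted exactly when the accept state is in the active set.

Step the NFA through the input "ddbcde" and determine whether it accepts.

Answer: REJECT

Steps:
S₀ = ε-closure({0}) = {0,1,2}
'd' @ 1: {3,4}
'd' @ 2: {5,6}
'b' @ 3: {7,8}
'c' @ 4: {}  — dead — no transitions
rest 'de' ignored (set empty)
final: {}; accept 1 not in set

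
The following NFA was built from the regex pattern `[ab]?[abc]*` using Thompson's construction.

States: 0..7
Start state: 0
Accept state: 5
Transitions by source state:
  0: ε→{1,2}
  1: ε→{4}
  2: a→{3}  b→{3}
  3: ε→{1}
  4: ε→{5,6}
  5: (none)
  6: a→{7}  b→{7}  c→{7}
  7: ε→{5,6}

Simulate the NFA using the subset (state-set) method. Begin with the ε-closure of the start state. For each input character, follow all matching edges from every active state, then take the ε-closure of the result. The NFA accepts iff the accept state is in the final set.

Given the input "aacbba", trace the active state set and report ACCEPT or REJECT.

Answer: ACCEPT

Trace:
S₀ = ε-closure({0}) = {0,1,2,4,5,6}
'a' @ 1: {1,3,4,5,6,7}  ✓accept
'a' @ 2: {5,6,7}  ✓accept
'c' @ 3: {5,6,7}  ✓accept
'b' @ 4: {5,6,7}  ✓accept
'b' @ 5: {5,6,7}  ✓accept
'a' @ 6: {5,6,7}  ✓accept
after full input: {5,6,7}  (accept=5 in)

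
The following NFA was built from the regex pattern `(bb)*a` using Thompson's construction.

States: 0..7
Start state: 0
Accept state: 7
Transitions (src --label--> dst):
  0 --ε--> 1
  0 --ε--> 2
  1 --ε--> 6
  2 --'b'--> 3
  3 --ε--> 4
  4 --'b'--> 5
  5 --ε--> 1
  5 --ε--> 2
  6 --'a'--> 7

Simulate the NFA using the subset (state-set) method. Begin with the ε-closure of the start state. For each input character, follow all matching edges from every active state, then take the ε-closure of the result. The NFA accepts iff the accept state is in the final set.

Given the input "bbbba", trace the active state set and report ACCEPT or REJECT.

start: ε-closure({0}) = {0,1,2,6}
'b' @ 1: {3,4}
'b' @ 2: {1,2,5,6}
'b' @ 3: {3,4}
'b' @ 4: {1,2,5,6}
'a' @ 5: {7}  (accept∈set)
after full input: {7}  (accept=7 in)

Answer: ACCEPT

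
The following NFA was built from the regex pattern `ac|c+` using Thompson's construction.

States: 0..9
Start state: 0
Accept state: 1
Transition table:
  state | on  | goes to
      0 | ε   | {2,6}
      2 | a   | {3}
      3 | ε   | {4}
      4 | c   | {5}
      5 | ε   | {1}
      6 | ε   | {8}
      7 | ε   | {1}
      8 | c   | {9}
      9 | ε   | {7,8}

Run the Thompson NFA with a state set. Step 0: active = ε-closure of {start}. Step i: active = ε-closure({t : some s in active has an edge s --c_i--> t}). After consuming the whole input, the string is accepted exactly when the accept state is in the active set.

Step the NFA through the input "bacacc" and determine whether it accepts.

Answer: REJECT

Trace:
S₀ = ε-closure({0}) = {0,2,6,8}
'b' @ 1: {}  — dead — no transitions
rest 'acacc' ignored (set empty)
final: {}; accept 1 not in set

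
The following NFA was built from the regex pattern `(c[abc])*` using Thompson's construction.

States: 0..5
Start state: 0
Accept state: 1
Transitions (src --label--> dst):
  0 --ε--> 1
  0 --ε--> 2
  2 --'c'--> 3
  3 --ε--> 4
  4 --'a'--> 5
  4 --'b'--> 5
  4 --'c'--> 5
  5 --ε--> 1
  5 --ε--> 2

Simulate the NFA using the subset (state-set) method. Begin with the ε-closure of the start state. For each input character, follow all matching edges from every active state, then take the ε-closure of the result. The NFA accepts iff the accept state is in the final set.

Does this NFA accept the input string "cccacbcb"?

S₀ = ε-closure({0}) = {0,1,2}
'c' @ 1: {3,4}
'c' @ 2: {1,2,5}  (accept∈set)
'c' @ 3: {3,4}
'a' @ 4: {1,2,5}  (accept∈set)
'c' @ 5: {3,4}
'b' @ 6: {1,2,5}  (accept∈set)
'c' @ 7: {3,4}
'b' @ 8: {1,2,5}  (accept∈set)
after full input: {1,2,5}  (accept=1 in)

Answer: ACCEPT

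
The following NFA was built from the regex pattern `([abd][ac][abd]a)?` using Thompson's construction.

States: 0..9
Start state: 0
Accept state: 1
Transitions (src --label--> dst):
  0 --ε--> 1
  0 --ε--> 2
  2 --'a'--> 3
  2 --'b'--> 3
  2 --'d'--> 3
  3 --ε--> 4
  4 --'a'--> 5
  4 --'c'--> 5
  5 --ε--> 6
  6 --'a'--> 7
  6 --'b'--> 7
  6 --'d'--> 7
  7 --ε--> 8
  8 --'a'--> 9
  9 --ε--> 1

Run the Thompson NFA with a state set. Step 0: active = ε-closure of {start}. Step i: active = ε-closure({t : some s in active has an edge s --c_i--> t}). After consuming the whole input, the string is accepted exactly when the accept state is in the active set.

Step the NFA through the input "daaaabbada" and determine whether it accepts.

start: ε-closure({0}) = {0,1,2}
'd' @ 1: {3,4}
'a' @ 2: {5,6}
'a' @ 3: {7,8}
'a' @ 4: {1,9}  ✓accept
'a' @ 5: {}  — no active states
rest 'bbada' ignored (set empty)
end set {} — state 1 not in

Answer: REJECT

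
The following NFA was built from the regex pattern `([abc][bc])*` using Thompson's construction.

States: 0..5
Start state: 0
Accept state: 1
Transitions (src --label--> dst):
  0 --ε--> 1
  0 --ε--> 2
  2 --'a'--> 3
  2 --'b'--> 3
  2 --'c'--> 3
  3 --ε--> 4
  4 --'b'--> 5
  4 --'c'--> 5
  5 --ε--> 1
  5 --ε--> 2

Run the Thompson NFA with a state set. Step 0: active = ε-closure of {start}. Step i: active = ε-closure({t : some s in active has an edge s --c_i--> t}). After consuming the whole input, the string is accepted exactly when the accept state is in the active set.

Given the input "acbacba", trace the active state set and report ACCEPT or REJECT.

Answer: REJECT

Derivation:
start: ε-closure({0}) = {0,1,2}
'a' @ 1: {3,4}
'c' @ 2: {1,2,5}  (accept∈set)
'b' @ 3: {3,4}
'a' @ 4: {}  — no active states
rest 'cba' ignored (set empty)
final: {}; accept 1 not in set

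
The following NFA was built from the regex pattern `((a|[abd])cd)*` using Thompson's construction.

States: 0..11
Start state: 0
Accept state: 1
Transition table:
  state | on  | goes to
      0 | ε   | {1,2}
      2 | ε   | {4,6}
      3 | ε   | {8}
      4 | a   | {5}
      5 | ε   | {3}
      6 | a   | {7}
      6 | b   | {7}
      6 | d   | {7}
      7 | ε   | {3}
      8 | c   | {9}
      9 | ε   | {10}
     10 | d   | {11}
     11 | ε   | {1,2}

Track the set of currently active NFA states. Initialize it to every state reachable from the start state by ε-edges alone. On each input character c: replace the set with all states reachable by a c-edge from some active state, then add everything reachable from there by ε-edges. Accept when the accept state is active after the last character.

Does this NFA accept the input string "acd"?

S₀ = ε-closure({0}) = {0,1,2,4,6}
'a' @ 1: {3,5,7,8}
'c' @ 2: {9,10}
'd' @ 3: {1,2,4,6,11}  (accept∈set)
after full input: {1,2,4,6,11}  (accept=1 in)

Answer: ACCEPT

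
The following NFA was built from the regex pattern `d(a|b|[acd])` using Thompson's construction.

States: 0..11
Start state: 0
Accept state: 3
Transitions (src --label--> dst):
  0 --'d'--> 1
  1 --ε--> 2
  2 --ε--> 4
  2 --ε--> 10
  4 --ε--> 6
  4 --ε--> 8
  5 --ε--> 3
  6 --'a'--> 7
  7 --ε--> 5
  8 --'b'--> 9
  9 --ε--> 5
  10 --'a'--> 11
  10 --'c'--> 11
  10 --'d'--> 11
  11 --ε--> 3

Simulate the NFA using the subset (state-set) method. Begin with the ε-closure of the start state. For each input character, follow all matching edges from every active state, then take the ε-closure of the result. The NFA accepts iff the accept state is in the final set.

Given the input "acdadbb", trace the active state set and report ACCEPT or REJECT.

Answer: REJECT

Derivation:
start: ε-closure({0}) = {0}
'a' @ 1: {}  — state set empty
rest 'cdadbb' ignored (set empty)
end set {} — state 3 not in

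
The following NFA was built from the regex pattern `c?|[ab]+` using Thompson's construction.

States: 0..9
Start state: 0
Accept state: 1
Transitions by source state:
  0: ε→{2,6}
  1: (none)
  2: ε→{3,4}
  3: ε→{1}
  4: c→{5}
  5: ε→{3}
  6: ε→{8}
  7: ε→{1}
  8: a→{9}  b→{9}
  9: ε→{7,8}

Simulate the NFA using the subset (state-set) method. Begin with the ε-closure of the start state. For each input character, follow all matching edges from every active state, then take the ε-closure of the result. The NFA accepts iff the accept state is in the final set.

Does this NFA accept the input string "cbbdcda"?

Answer: REJECT

Steps:
S₀ = ε-closure({0}) = {0,1,2,3,4,6,8}
'c' @ 1: {1,3,5}  (accept∈set)
'b' @ 2: {}  — state set empty
rest 'bdcda' ignored (set empty)
end set {} — state 1 not in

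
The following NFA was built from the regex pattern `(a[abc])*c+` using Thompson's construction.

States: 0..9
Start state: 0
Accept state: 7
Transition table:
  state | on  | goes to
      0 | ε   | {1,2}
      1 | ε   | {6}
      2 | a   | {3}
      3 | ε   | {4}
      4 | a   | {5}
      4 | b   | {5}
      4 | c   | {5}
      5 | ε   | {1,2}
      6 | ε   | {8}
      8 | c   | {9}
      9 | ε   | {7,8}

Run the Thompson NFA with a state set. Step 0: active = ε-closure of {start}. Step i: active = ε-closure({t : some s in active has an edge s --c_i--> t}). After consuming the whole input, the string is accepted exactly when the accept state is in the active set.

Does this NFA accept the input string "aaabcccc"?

Answer: ACCEPT

Derivation:
initial (ε-close {0}): {0,1,2,6,8}
'a' @ 1: {3,4}
'a' @ 2: {1,2,5,6,8}
'a' @ 3: {3,4}
'b' @ 4: {1,2,5,6,8}
'c' @ 5: {7,8,9}  (accept∈set)
'c' @ 6: {7,8,9}  (accept∈set)
'c' @ 7: {7,8,9}  (accept∈set)
'c' @ 8: {7,8,9}  (accept∈set)
final: {7,8,9}; accept 7 in set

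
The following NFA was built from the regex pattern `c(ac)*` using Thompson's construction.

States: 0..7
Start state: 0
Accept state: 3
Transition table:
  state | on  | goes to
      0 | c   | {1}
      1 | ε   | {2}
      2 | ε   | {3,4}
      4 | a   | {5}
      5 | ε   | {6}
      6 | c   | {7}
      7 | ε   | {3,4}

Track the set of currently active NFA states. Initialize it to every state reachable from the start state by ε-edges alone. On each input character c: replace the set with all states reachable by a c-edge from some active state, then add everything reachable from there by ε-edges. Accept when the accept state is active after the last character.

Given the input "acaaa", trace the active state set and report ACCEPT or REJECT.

S₀ = ε-closure({0}) = {0}
'a' @ 1: {}  — no active states
rest 'caaa' ignored (set empty)
end set {} — state 3 not in

Answer: REJECT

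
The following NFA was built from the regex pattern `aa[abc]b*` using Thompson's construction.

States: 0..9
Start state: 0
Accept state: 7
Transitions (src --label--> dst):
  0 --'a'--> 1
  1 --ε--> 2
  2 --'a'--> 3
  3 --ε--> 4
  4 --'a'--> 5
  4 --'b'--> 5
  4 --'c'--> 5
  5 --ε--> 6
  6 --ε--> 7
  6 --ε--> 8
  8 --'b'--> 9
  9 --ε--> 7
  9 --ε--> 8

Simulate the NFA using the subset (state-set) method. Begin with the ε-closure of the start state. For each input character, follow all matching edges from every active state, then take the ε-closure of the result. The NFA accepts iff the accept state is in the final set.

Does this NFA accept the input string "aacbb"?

initial (ε-close {0}): {0}
'a' @ 1: {1,2}
'a' @ 2: {3,4}
'c' @ 3: {5,6,7,8}  [accepting]
'b' @ 4: {7,8,9}  [accepting]
'b' @ 5: {7,8,9}  [accepting]
after full input: {7,8,9}  (accept=7 in)

Answer: ACCEPT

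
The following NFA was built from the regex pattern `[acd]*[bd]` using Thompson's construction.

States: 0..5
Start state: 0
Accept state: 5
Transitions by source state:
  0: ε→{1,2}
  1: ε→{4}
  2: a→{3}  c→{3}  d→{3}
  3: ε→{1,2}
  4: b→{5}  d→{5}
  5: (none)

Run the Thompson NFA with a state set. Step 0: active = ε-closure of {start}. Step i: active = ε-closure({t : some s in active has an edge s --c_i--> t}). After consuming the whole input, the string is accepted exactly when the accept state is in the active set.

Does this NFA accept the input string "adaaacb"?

Answer: ACCEPT

Derivation:
start: ε-closure({0}) = {0,1,2,4}
'a' @ 1: {1,2,3,4}
'd' @ 2: {1,2,3,4,5}  ✓accept
'a' @ 3: {1,2,3,4}
'a' @ 4: {1,2,3,4}
'a' @ 5: {1,2,3,4}
'c' @ 6: {1,2,3,4}
'b' @ 7: {5}  ✓accept
after full input: {5}  (accept=5 in)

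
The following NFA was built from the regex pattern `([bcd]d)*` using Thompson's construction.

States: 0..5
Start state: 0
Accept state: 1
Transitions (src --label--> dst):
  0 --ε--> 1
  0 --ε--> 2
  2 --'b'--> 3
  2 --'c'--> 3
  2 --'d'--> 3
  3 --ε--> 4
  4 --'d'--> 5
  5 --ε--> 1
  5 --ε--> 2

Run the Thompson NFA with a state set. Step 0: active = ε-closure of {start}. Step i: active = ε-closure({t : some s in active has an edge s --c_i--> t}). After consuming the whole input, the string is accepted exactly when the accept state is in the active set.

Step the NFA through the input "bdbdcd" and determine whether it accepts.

Answer: ACCEPT

Trace:
start: ε-closure({0}) = {0,1,2}
'b' @ 1: {3,4}
'd' @ 2: {1,2,5}  ✓accept
'b' @ 3: {3,4}
'd' @ 4: {1,2,5}  ✓accept
'c' @ 5: {3,4}
'd' @ 6: {1,2,5}  ✓accept
after full input: {1,2,5}  (accept=1 in)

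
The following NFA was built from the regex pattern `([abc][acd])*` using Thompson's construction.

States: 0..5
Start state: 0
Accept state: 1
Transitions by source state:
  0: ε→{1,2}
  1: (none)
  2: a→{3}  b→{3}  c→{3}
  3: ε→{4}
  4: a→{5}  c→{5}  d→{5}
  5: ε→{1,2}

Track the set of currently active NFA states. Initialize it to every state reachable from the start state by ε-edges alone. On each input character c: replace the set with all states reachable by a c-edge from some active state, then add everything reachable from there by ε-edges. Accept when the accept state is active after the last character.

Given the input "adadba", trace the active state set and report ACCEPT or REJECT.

Answer: ACCEPT

Derivation:
S₀ = ε-closure({0}) = {0,1,2}
'a' @ 1: {3,4}
'd' @ 2: {1,2,5}  (accept∈set)
'a' @ 3: {3,4}
'd' @ 4: {1,2,5}  (accept∈set)
'b' @ 5: {3,4}
'a' @ 6: {1,2,5}  (accept∈set)
after full input: {1,2,5}  (accept=1 in)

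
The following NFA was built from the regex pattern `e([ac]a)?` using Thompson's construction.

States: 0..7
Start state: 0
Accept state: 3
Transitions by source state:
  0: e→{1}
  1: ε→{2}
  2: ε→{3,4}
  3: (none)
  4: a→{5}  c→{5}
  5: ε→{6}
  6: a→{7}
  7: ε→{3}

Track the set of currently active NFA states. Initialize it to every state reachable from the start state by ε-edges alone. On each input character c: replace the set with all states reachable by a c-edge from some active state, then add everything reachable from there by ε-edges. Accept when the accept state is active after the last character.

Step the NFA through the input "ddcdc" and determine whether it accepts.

Answer: REJECT

Derivation:
initial (ε-close {0}): {0}
'd' @ 1: {}  — dead — no transitions
rest 'dcdc' ignored (set empty)
after full input: {}  (accept=3 not in)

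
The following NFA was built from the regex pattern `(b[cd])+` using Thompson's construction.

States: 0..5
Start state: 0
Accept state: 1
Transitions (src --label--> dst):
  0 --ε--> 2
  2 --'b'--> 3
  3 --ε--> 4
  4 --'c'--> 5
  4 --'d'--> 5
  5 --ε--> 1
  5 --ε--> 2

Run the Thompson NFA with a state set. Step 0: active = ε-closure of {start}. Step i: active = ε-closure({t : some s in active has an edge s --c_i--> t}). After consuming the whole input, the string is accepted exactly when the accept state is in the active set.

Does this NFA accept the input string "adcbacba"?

Answer: REJECT

Derivation:
initial (ε-close {0}): {0,2}
'a' @ 1: {}  — no active states
rest 'dcbacba' ignored (set empty)
end set {} — state 1 not in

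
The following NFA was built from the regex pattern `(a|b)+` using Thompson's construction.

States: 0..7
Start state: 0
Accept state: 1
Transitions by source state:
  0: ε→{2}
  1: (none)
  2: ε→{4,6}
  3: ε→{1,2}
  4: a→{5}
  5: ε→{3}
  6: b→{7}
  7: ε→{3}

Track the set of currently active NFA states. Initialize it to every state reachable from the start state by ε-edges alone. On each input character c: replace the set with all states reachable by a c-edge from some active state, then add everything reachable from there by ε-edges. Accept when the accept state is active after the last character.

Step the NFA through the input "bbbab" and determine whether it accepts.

initial (ε-close {0}): {0,2,4,6}
'b' @ 1: {1,2,3,4,6,7}  (accept∈set)
'b' @ 2: {1,2,3,4,6,7}  (accept∈set)
'b' @ 3: {1,2,3,4,6,7}  (accept∈set)
'a' @ 4: {1,2,3,4,5,6}  (accept∈set)
'b' @ 5: {1,2,3,4,6,7}  (accept∈set)
final: {1,2,3,4,6,7}; accept 1 in set

Answer: ACCEPT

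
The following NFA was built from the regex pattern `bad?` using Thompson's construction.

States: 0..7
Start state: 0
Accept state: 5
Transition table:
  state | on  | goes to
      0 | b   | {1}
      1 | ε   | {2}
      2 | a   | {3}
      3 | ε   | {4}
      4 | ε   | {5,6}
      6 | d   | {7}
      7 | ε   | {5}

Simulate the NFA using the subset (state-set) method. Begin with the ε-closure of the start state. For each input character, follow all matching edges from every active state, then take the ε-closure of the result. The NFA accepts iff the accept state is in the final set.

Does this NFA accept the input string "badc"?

Answer: REJECT

Steps:
start: ε-closure({0}) = {0}
'b' @ 1: {1,2}
'a' @ 2: {3,4,5,6}  ✓accept
'd' @ 3: {5,7}  ✓accept
'c' @ 4: {}  — no active states
end set {} — state 5 not in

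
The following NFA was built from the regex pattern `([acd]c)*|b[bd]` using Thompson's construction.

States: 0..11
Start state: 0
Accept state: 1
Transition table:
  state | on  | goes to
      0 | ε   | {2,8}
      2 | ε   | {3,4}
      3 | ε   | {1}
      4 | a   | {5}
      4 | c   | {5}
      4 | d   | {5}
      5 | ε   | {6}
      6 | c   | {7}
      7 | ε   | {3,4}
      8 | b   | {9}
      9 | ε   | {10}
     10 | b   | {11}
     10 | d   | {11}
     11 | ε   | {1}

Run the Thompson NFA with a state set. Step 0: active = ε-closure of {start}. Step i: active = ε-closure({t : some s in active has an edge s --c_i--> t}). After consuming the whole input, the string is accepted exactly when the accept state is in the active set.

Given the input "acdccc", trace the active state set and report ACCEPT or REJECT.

start: ε-closure({0}) = {0,1,2,3,4,8}
'a' @ 1: {5,6}
'c' @ 2: {1,3,4,7}  ✓accept
'd' @ 3: {5,6}
'c' @ 4: {1,3,4,7}  ✓accept
'c' @ 5: {5,6}
'c' @ 6: {1,3,4,7}  ✓accept
after full input: {1,3,4,7}  (accept=1 in)

Answer: ACCEPT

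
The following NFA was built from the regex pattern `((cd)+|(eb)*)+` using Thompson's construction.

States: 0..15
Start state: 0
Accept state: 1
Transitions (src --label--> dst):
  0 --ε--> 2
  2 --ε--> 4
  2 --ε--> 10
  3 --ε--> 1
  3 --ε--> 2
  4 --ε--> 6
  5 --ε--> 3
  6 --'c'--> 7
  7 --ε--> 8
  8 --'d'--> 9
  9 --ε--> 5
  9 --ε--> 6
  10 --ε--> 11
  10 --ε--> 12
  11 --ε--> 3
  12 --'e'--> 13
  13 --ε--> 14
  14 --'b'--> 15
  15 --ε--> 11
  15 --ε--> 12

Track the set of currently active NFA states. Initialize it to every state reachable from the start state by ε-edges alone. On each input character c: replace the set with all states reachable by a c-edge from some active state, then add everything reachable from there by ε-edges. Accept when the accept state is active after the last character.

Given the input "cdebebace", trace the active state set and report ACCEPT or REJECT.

start: ε-closure({0}) = {0,1,2,3,4,6,10,11,12}
'c' @ 1: {7,8}
'd' @ 2: {1,2,3,4,5,6,9,10,11,12}  [accepting]
'e' @ 3: {13,14}
'b' @ 4: {1,2,3,4,6,10,11,12,15}  [accepting]
'e' @ 5: {13,14}
'b' @ 6: {1,2,3,4,6,10,11,12,15}  [accepting]
'a' @ 7: {}  — state set empty
rest 'ce' ignored (set empty)
end set {} — state 1 not in

Answer: REJECT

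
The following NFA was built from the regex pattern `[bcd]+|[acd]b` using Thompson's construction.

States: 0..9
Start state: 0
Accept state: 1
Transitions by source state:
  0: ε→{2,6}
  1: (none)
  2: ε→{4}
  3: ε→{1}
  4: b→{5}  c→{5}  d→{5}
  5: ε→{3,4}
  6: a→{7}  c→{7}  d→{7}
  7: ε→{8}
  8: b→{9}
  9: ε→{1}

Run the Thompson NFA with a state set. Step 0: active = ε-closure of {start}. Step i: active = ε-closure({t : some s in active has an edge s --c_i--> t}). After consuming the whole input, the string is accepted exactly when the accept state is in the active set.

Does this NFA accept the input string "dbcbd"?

Answer: ACCEPT

Steps:
S₀ = ε-closure({0}) = {0,2,4,6}
'd' @ 1: {1,3,4,5,7,8}  (accept∈set)
'b' @ 2: {1,3,4,5,9}  (accept∈set)
'c' @ 3: {1,3,4,5}  (accept∈set)
'b' @ 4: {1,3,4,5}  (accept∈set)
'd' @ 5: {1,3,4,5}  (accept∈set)
final: {1,3,4,5}; accept 1 in set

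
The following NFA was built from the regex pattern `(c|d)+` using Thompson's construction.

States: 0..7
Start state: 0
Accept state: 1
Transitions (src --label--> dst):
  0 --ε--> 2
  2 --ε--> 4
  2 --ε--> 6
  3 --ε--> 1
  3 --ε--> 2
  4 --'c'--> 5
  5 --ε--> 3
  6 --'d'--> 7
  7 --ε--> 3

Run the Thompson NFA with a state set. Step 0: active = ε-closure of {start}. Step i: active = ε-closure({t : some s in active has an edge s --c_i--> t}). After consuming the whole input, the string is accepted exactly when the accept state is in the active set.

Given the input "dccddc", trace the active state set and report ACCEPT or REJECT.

initial (ε-close {0}): {0,2,4,6}
'd' @ 1: {1,2,3,4,6,7}  ✓accept
'c' @ 2: {1,2,3,4,5,6}  ✓accept
'c' @ 3: {1,2,3,4,5,6}  ✓accept
'd' @ 4: {1,2,3,4,6,7}  ✓accept
'd' @ 5: {1,2,3,4,6,7}  ✓accept
'c' @ 6: {1,2,3,4,5,6}  ✓accept
final: {1,2,3,4,5,6}; accept 1 in set

Answer: ACCEPT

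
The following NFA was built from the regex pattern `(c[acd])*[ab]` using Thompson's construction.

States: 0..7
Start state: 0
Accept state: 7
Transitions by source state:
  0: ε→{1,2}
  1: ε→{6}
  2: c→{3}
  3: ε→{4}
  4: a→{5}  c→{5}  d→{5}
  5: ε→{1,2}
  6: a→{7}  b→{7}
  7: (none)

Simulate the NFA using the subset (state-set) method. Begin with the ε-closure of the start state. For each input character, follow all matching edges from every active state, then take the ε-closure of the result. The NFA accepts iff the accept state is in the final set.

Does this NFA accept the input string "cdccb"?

start: ε-closure({0}) = {0,1,2,6}
'c' @ 1: {3,4}
'd' @ 2: {1,2,5,6}
'c' @ 3: {3,4}
'c' @ 4: {1,2,5,6}
'b' @ 5: {7}  (accept∈set)
end set {7} — state 7 in

Answer: ACCEPT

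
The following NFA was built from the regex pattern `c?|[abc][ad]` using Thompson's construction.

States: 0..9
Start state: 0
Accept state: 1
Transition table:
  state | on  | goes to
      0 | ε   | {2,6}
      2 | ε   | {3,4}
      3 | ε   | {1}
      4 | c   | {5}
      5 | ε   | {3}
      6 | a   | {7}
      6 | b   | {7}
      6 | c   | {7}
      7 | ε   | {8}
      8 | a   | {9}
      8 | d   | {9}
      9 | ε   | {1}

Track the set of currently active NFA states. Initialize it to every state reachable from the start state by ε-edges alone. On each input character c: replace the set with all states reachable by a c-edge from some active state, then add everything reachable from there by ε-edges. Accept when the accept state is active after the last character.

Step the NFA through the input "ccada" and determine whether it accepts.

S₀ = ε-closure({0}) = {0,1,2,3,4,6}
'c' @ 1: {1,3,5,7,8}  ✓accept
'c' @ 2: {}  — no active states
rest 'ada' ignored (set empty)
final: {}; accept 1 not in set

Answer: REJECT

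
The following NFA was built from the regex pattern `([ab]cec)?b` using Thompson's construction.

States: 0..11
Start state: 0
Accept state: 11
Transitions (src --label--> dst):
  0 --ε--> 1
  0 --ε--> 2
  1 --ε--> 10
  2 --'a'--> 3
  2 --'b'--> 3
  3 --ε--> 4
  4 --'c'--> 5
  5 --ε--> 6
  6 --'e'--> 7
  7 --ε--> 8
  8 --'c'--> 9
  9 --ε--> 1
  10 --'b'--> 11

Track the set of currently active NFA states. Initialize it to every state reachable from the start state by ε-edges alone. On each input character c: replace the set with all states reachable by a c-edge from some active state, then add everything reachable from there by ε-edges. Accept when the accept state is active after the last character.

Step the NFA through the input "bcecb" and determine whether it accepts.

Answer: ACCEPT

Steps:
initial (ε-close {0}): {0,1,2,10}
'b' @ 1: {3,4,11}  (accept∈set)
'c' @ 2: {5,6}
'e' @ 3: {7,8}
'c' @ 4: {1,9,10}
'b' @ 5: {11}  (accept∈set)
final: {11}; accept 11 in set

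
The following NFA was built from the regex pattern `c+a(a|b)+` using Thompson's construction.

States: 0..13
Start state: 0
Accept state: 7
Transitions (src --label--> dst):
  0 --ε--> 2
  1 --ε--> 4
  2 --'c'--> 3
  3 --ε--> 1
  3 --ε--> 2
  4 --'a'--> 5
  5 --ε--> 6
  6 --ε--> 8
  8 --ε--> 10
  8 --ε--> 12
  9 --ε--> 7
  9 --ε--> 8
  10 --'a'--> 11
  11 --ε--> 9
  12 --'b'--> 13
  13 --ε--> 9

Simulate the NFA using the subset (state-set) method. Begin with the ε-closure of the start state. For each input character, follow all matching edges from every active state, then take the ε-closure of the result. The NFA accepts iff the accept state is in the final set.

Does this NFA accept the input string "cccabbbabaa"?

Answer: ACCEPT

Derivation:
start: ε-closure({0}) = {0,2}
'c' @ 1: {1,2,3,4}
'c' @ 2: {1,2,3,4}
'c' @ 3: {1,2,3,4}
'a' @ 4: {5,6,8,10,12}
'b' @ 5: {7,8,9,10,12,13}  (accept∈set)
'b' @ 6: {7,8,9,10,12,13}  (accept∈set)
'b' @ 7: {7,8,9,10,12,13}  (accept∈set)
'a' @ 8: {7,8,9,10,11,12}  (accept∈set)
'b' @ 9: {7,8,9,10,12,13}  (accept∈set)
'a' @ 10: {7,8,9,10,11,12}  (accept∈set)
'a' @ 11: {7,8,9,10,11,12}  (accept∈set)
after full input: {7,8,9,10,11,12}  (accept=7 in)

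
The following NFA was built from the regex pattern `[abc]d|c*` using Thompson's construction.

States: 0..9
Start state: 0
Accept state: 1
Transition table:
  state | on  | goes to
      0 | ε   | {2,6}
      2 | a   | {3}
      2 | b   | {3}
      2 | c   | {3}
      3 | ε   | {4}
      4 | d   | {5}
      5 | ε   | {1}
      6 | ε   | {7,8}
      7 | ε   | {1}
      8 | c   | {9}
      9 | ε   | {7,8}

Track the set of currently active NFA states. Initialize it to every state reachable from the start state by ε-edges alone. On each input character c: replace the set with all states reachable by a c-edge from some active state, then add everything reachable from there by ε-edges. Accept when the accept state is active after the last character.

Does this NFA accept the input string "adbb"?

Answer: REJECT

Trace:
initial (ε-close {0}): {0,1,2,6,7,8}
'a' @ 1: {3,4}
'd' @ 2: {1,5}  [accepting]
'b' @ 3: {}  — dead — no transitions
rest 'b' ignored (set empty)
end set {} — state 1 not in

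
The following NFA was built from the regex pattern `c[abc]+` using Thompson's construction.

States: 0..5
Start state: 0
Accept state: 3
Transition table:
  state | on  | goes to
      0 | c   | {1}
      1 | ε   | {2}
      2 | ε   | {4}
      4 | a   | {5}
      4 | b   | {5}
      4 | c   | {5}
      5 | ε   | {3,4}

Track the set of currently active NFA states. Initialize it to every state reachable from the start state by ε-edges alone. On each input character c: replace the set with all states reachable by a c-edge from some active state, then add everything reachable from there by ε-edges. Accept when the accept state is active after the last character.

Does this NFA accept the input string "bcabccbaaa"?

start: ε-closure({0}) = {0}
'b' @ 1: {}  — dead — no transitions
rest 'cabccbaaa' ignored (set empty)
after full input: {}  (accept=3 not in)

Answer: REJECT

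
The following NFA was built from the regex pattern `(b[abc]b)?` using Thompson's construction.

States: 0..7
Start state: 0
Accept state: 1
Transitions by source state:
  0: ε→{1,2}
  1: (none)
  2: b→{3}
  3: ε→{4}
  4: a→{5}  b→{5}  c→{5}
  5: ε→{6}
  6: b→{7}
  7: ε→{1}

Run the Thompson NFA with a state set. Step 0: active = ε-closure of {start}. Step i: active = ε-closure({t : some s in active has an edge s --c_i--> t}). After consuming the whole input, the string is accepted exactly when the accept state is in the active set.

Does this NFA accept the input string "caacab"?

start: ε-closure({0}) = {0,1,2}
'c' @ 1: {}  — dead — no transitions
rest 'aacab' ignored (set empty)
final: {}; accept 1 not in set

Answer: REJECT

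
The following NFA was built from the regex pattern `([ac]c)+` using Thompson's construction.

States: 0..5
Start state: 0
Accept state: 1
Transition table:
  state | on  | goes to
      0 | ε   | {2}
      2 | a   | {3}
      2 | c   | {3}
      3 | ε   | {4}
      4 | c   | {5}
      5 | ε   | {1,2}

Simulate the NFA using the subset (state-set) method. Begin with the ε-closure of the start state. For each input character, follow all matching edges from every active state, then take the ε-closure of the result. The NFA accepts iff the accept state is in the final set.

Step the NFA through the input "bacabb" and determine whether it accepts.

Answer: REJECT

Derivation:
initial (ε-close {0}): {0,2}
'b' @ 1: {}  — no active states
rest 'acabb' ignored (set empty)
final: {}; accept 1 not in set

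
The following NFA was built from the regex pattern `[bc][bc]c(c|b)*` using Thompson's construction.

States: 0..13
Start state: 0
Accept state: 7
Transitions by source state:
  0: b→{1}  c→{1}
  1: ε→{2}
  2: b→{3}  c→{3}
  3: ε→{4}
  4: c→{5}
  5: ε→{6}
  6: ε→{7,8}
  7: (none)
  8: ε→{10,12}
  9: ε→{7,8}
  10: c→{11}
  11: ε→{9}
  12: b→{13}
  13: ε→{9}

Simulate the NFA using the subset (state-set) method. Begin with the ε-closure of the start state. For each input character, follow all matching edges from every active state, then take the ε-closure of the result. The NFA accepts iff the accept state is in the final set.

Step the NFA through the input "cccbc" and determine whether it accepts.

Answer: ACCEPT

Trace:
S₀ = ε-closure({0}) = {0}
'c' @ 1: {1,2}
'c' @ 2: {3,4}
'c' @ 3: {5,6,7,8,10,12}  (accept∈set)
'b' @ 4: {7,8,9,10,12,13}  (accept∈set)
'c' @ 5: {7,8,9,10,11,12}  (accept∈set)
end set {7,8,9,10,11,12} — state 7 in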